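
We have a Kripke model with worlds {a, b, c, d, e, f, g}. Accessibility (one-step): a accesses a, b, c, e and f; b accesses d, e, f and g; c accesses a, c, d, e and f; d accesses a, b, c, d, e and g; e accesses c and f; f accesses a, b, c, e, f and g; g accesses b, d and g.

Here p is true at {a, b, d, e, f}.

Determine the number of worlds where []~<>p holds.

0

a: successors {a, b, c, e, f}; ~<>p there: a:F, b:F, c:F, e:F, f:F. ✗
b: successors {d, e, f, g}; ~<>p there: d:F, e:F, f:F, g:F. ✗
c: successors {a, c, d, e, f}; ~<>p there: a:F, c:F, d:F, e:F, f:F. ✗
d: successors {a, b, c, d, e, g}; ~<>p there: a:F, b:F, c:F, d:F, e:F, g:F. ✗
e: successors {c, f}; ~<>p there: c:F, f:F. ✗
f: successors {a, b, c, e, f, g}; ~<>p there: a:F, b:F, c:F, e:F, f:F, g:F. ✗
g: successors {b, d, g}; ~<>p there: b:F, d:F, g:F. ✗
Satisfying worlds: ∅.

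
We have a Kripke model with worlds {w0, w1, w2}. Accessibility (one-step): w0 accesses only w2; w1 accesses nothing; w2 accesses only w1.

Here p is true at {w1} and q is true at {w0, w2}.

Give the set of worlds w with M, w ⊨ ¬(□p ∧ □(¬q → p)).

w0: □p ∧ □(¬q → p) is F. ✓
w1: □p ∧ □(¬q → p) is T. ✗
w2: □p ∧ □(¬q → p) is T. ✗

{w0}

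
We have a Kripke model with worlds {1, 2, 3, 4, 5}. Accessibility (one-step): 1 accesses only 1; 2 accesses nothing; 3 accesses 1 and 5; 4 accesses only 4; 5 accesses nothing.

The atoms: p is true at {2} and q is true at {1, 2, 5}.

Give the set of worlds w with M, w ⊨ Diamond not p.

1: successors {1}; not p there: 1:T. ✓
2: no successors, so Diamond not p fails. ✗
3: successors {1, 5}; not p there: 1:T, 5:T. ✓
4: successors {4}; not p there: 4:T. ✓
5: no successors, so Diamond not p fails. ✗

{1, 3, 4}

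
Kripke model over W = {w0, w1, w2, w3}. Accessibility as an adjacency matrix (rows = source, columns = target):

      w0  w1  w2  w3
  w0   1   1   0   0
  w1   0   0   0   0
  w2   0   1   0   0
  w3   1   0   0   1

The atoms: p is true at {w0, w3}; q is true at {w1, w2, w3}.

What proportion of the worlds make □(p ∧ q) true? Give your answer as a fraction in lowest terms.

w0: successors {w0, w1}; p ∧ q there: w0:F, w1:F. ✗
w1: no successors, so □(p ∧ q) holds vacuously. ✓
w2: successors {w1}; p ∧ q there: w1:F. ✗
w3: successors {w0, w3}; p ∧ q there: w0:F, w3:T. ✗
That's 1 of 4 worlds, so 1/4.

1/4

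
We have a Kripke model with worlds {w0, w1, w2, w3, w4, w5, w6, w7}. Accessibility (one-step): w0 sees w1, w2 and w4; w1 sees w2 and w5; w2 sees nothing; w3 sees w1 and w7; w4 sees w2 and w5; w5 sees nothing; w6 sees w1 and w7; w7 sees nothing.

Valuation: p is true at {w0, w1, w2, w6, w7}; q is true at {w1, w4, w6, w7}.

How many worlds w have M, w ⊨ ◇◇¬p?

3

w0: successors {w1, w2, w4}; ◇¬p there: w1:T, w2:F, w4:T. ✓
w1: successors {w2, w5}; ◇¬p there: w2:F, w5:F. ✗
w2: no successors, so ◇◇¬p fails. ✗
w3: successors {w1, w7}; ◇¬p there: w1:T, w7:F. ✓
w4: successors {w2, w5}; ◇¬p there: w2:F, w5:F. ✗
w5: no successors, so ◇◇¬p fails. ✗
w6: successors {w1, w7}; ◇¬p there: w1:T, w7:F. ✓
w7: no successors, so ◇◇¬p fails. ✗
Satisfying worlds: {w0, w3, w6}.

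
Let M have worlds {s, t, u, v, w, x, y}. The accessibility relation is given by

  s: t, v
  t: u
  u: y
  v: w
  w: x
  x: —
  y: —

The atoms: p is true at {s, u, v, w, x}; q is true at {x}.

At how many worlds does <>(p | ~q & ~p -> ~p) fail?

s: successors {t, v}; p | ~q & ~p -> ~p there: t:T, v:F. ✓
t: successors {u}; p | ~q & ~p -> ~p there: u:F. ✗
u: successors {y}; p | ~q & ~p -> ~p there: y:T. ✓
v: successors {w}; p | ~q & ~p -> ~p there: w:F. ✗
w: successors {x}; p | ~q & ~p -> ~p there: x:F. ✗
x: no successors, so <>(p | ~q & ~p -> ~p) fails. ✗
y: no successors, so <>(p | ~q & ~p -> ~p) fails. ✗
Satisfying worlds: {s, u}.
So <>(p | ~q & ~p -> ~p) fails at the other 5 worlds.

5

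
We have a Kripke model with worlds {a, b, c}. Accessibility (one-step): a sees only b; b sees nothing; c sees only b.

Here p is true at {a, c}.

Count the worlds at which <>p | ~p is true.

a: <>p is F, ~p is F. ✗
b: <>p is F, ~p is T. ✓
c: <>p is F, ~p is F. ✗
Satisfying worlds: {b}.

1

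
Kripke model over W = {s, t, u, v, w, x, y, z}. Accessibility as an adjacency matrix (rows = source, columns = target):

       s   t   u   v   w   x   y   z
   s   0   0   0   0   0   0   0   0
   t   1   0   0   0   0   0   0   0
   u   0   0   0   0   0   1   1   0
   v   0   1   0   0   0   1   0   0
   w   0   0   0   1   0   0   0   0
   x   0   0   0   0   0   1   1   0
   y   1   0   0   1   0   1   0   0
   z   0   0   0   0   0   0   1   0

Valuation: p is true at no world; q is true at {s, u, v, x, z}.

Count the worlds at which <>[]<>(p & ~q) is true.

s: no successors, so <>[]<>(p & ~q) fails. ✗
t: successors {s}; []<>(p & ~q) there: s:T. ✓
u: successors {x, y}; []<>(p & ~q) there: x:F, y:F. ✗
v: successors {t, x}; []<>(p & ~q) there: t:F, x:F. ✗
w: successors {v}; []<>(p & ~q) there: v:F. ✗
x: successors {x, y}; []<>(p & ~q) there: x:F, y:F. ✗
y: successors {s, v, x}; []<>(p & ~q) there: s:T, v:F, x:F. ✓
z: successors {y}; []<>(p & ~q) there: y:F. ✗
Satisfying worlds: {t, y}.

2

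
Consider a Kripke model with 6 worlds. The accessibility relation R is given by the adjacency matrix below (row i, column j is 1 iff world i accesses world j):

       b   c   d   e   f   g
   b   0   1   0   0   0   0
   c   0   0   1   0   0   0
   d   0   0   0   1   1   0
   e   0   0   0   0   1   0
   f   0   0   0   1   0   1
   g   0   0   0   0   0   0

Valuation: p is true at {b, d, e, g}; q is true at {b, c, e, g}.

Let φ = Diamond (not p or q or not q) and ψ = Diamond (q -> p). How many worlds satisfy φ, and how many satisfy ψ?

For Diamond (not p or q or not q):
b: successors {c}; not p or q or not q there: c:T. ✓
c: successors {d}; not p or q or not q there: d:T. ✓
d: successors {e, f}; not p or q or not q there: e:T, f:T. ✓
e: successors {f}; not p or q or not q there: f:T. ✓
f: successors {e, g}; not p or q or not q there: e:T, g:T. ✓
g: no successors, so Diamond (not p or q or not q) fails. ✗
— 5 worlds.
For Diamond (q -> p):
b: successors {c}; q -> p there: c:F. ✗
c: successors {d}; q -> p there: d:T. ✓
d: successors {e, f}; q -> p there: e:T, f:T. ✓
e: successors {f}; q -> p there: f:T. ✓
f: successors {e, g}; q -> p there: e:T, g:T. ✓
g: no successors, so Diamond (q -> p) fails. ✗
— 4 worlds.

5 and 4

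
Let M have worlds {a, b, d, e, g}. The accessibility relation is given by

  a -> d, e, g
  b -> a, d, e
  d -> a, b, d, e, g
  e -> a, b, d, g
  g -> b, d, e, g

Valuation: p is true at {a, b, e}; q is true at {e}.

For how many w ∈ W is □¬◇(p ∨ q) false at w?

5

a: successors {d, e, g}; ¬◇(p ∨ q) there: d:F, e:F, g:F. ✗
b: successors {a, d, e}; ¬◇(p ∨ q) there: a:F, d:F, e:F. ✗
d: successors {a, b, d, e, g}; ¬◇(p ∨ q) there: a:F, b:F, d:F, e:F, g:F. ✗
e: successors {a, b, d, g}; ¬◇(p ∨ q) there: a:F, b:F, d:F, g:F. ✗
g: successors {b, d, e, g}; ¬◇(p ∨ q) there: b:F, d:F, e:F, g:F. ✗
Satisfying worlds: ∅.
So □¬◇(p ∨ q) fails at the other 5 worlds.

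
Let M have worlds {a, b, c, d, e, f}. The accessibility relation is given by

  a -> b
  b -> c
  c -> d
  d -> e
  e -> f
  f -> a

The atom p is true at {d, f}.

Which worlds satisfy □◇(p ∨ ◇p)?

{a, b, c, d}

a: successors {b}; ◇(p ∨ ◇p) there: b:T. ✓
b: successors {c}; ◇(p ∨ ◇p) there: c:T. ✓
c: successors {d}; ◇(p ∨ ◇p) there: d:T. ✓
d: successors {e}; ◇(p ∨ ◇p) there: e:T. ✓
e: successors {f}; ◇(p ∨ ◇p) there: f:F. ✗
f: successors {a}; ◇(p ∨ ◇p) there: a:F. ✗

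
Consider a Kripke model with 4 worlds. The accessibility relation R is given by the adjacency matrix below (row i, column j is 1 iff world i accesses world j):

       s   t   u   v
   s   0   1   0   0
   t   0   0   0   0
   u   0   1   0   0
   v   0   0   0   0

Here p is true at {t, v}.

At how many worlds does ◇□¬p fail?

2

s: successors {t}; □¬p there: t:T. ✓
t: no successors, so ◇□¬p fails. ✗
u: successors {t}; □¬p there: t:T. ✓
v: no successors, so ◇□¬p fails. ✗
Satisfying worlds: {s, u}.
So ◇□¬p fails at the other 2 worlds.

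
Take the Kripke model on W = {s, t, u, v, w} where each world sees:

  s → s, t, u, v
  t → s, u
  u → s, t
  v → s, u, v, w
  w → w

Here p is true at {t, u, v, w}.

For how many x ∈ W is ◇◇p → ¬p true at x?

s: ◇◇p is T, ¬p is T. ✓
t: ◇◇p is T, ¬p is F. ✗
u: ◇◇p is T, ¬p is F. ✗
v: ◇◇p is T, ¬p is F. ✗
w: ◇◇p is T, ¬p is F. ✗
Satisfying worlds: {s}.

1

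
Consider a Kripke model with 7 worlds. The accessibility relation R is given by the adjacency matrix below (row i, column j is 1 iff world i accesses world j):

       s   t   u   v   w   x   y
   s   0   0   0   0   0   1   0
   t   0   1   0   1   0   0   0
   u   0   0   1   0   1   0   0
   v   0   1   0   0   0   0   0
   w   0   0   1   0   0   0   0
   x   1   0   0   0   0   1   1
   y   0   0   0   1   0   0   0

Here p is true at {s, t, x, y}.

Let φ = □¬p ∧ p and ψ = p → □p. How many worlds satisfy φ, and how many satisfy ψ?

For □¬p ∧ p:
s: □¬p is F, p is T. ✗
t: □¬p is F, p is T. ✗
u: □¬p is T, p is F. ✗
v: □¬p is F, p is F. ✗
w: □¬p is T, p is F. ✗
x: □¬p is F, p is T. ✗
y: □¬p is T, p is T. ✓
— 1 world.
For p → □p:
s: p is T, □p is T. ✓
t: p is T, □p is F. ✗
u: p is F, □p is F. ✓
v: p is F, □p is T. ✓
w: p is F, □p is F. ✓
x: p is T, □p is T. ✓
y: p is T, □p is F. ✗
— 5 worlds.

1 and 5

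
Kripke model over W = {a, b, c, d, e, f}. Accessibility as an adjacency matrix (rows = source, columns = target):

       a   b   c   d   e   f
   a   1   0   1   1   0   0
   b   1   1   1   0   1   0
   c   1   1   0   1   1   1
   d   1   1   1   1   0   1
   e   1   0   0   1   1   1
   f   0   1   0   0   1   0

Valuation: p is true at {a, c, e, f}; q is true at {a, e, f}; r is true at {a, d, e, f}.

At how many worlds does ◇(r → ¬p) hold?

6

a: successors {a, c, d}; r → ¬p there: a:F, c:T, d:T. ✓
b: successors {a, b, c, e}; r → ¬p there: a:F, b:T, c:T, e:F. ✓
c: successors {a, b, d, e, f}; r → ¬p there: a:F, b:T, d:T, e:F, f:F. ✓
d: successors {a, b, c, d, f}; r → ¬p there: a:F, b:T, c:T, d:T, f:F. ✓
e: successors {a, d, e, f}; r → ¬p there: a:F, d:T, e:F, f:F. ✓
f: successors {b, e}; r → ¬p there: b:T, e:F. ✓
Satisfying worlds: {a, b, c, d, e, f}.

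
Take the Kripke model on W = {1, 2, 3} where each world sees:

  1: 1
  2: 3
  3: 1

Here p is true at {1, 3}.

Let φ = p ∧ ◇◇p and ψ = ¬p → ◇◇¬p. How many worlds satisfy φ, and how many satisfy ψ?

For p ∧ ◇◇p:
1: p is T, ◇◇p is T. ✓
2: p is F, ◇◇p is T. ✗
3: p is T, ◇◇p is T. ✓
— 2 worlds.
For ¬p → ◇◇¬p:
1: ¬p is F, ◇◇¬p is F. ✓
2: ¬p is T, ◇◇¬p is F. ✗
3: ¬p is F, ◇◇¬p is F. ✓
— 2 worlds.

2 and 2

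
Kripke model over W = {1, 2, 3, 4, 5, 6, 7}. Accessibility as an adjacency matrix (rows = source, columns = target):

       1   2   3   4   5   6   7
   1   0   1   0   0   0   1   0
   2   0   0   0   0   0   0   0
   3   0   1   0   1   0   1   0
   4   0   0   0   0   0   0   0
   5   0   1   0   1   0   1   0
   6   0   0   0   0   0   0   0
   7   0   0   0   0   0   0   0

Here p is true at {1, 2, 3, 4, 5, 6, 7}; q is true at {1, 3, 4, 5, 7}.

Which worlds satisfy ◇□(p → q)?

{1, 3, 5}

1: successors {2, 6}; □(p → q) there: 2:T, 6:T. ✓
2: no successors, so ◇□(p → q) fails. ✗
3: successors {2, 4, 6}; □(p → q) there: 2:T, 4:T, 6:T. ✓
4: no successors, so ◇□(p → q) fails. ✗
5: successors {2, 4, 6}; □(p → q) there: 2:T, 4:T, 6:T. ✓
6: no successors, so ◇□(p → q) fails. ✗
7: no successors, so ◇□(p → q) fails. ✗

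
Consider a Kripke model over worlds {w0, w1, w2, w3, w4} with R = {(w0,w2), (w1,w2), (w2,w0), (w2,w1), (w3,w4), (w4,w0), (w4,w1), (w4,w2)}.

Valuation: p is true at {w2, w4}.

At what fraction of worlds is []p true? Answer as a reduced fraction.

3/5

w0: successors {w2}; p there: w2:T. ✓
w1: successors {w2}; p there: w2:T. ✓
w2: successors {w0, w1}; p there: w0:F, w1:F. ✗
w3: successors {w4}; p there: w4:T. ✓
w4: successors {w0, w1, w2}; p there: w0:F, w1:F, w2:T. ✗
That's 3 of 5 worlds, so 3/5.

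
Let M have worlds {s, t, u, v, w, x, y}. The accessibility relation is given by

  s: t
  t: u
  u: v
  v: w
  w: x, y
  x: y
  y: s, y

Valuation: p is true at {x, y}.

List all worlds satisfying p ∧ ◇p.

s: p is F, ◇p is F. ✗
t: p is F, ◇p is F. ✗
u: p is F, ◇p is F. ✗
v: p is F, ◇p is F. ✗
w: p is F, ◇p is T. ✗
x: p is T, ◇p is T. ✓
y: p is T, ◇p is T. ✓

{x, y}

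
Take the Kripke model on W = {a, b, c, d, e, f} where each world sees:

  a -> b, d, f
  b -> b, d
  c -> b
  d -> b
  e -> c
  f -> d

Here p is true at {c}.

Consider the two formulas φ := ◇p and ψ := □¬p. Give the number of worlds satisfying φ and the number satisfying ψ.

For ◇p:
a: successors {b, d, f}; p there: b:F, d:F, f:F. ✗
b: successors {b, d}; p there: b:F, d:F. ✗
c: successors {b}; p there: b:F. ✗
d: successors {b}; p there: b:F. ✗
e: successors {c}; p there: c:T. ✓
f: successors {d}; p there: d:F. ✗
— 1 world.
For □¬p:
a: successors {b, d, f}; ¬p there: b:T, d:T, f:T. ✓
b: successors {b, d}; ¬p there: b:T, d:T. ✓
c: successors {b}; ¬p there: b:T. ✓
d: successors {b}; ¬p there: b:T. ✓
e: successors {c}; ¬p there: c:F. ✗
f: successors {d}; ¬p there: d:T. ✓
— 5 worlds.

1 and 5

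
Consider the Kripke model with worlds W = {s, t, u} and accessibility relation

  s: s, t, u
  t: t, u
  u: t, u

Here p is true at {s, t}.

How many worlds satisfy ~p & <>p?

s: ~p is F, <>p is T. ✗
t: ~p is F, <>p is T. ✗
u: ~p is T, <>p is T. ✓
Satisfying worlds: {u}.

1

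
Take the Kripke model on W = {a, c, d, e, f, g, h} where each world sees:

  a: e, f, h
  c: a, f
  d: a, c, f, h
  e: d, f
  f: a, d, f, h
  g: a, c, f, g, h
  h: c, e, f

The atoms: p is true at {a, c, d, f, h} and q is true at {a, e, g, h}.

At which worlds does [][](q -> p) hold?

{e, h}

a: successors {e, f, h}; [](q -> p) there: e:T, f:T, h:F. ✗
c: successors {a, f}; [](q -> p) there: a:F, f:T. ✗
d: successors {a, c, f, h}; [](q -> p) there: a:F, c:T, f:T, h:F. ✗
e: successors {d, f}; [](q -> p) there: d:T, f:T. ✓
f: successors {a, d, f, h}; [](q -> p) there: a:F, d:T, f:T, h:F. ✗
g: successors {a, c, f, g, h}; [](q -> p) there: a:F, c:T, f:T, g:F, h:F. ✗
h: successors {c, e, f}; [](q -> p) there: c:T, e:T, f:T. ✓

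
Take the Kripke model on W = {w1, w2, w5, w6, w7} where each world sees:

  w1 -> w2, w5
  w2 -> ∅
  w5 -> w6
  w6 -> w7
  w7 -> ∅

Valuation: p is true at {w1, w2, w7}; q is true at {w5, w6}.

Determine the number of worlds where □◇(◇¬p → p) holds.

3

w1: successors {w2, w5}; ◇(◇¬p → p) there: w2:F, w5:T. ✗
w2: no successors, so □◇(◇¬p → p) holds vacuously. ✓
w5: successors {w6}; ◇(◇¬p → p) there: w6:T. ✓
w6: successors {w7}; ◇(◇¬p → p) there: w7:F. ✗
w7: no successors, so □◇(◇¬p → p) holds vacuously. ✓
Satisfying worlds: {w2, w5, w7}.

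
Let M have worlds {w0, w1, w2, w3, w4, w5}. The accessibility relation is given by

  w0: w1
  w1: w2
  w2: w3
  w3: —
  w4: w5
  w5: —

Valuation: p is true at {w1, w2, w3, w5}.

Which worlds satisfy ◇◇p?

{w0, w1}

w0: successors {w1}; ◇p there: w1:T. ✓
w1: successors {w2}; ◇p there: w2:T. ✓
w2: successors {w3}; ◇p there: w3:F. ✗
w3: no successors, so ◇◇p fails. ✗
w4: successors {w5}; ◇p there: w5:F. ✗
w5: no successors, so ◇◇p fails. ✗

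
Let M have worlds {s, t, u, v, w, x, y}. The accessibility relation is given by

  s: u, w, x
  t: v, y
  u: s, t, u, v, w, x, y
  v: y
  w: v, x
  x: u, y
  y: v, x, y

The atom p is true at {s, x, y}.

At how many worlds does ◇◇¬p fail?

0

s: successors {u, w, x}; ◇¬p there: u:T, w:T, x:T. ✓
t: successors {v, y}; ◇¬p there: v:F, y:T. ✓
u: successors {s, t, u, v, w, x, y}; ◇¬p there: s:T, t:T, u:T, v:F, w:T, x:T, y:T. ✓
v: successors {y}; ◇¬p there: y:T. ✓
w: successors {v, x}; ◇¬p there: v:F, x:T. ✓
x: successors {u, y}; ◇¬p there: u:T, y:T. ✓
y: successors {v, x, y}; ◇¬p there: v:F, x:T, y:T. ✓
Satisfying worlds: {s, t, u, v, w, x, y}.
So ◇◇¬p fails at the other 0 worlds.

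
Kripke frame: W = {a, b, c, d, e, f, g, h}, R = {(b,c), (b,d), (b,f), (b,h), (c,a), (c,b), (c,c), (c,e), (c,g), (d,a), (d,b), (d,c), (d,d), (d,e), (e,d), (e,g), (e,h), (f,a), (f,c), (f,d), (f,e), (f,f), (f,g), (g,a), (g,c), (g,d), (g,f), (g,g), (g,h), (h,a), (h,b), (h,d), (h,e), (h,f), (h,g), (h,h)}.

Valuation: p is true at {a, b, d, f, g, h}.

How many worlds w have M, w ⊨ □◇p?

3

a: no successors, so □◇p holds vacuously. ✓
b: successors {c, d, f, h}; ◇p there: c:T, d:T, f:T, h:T. ✓
c: successors {a, b, c, e, g}; ◇p there: a:F, b:T, c:T, e:T, g:T. ✗
d: successors {a, b, c, d, e}; ◇p there: a:F, b:T, c:T, d:T, e:T. ✗
e: successors {d, g, h}; ◇p there: d:T, g:T, h:T. ✓
f: successors {a, c, d, e, f, g}; ◇p there: a:F, c:T, d:T, e:T, f:T, g:T. ✗
g: successors {a, c, d, f, g, h}; ◇p there: a:F, c:T, d:T, f:T, g:T, h:T. ✗
h: successors {a, b, d, e, f, g, h}; ◇p there: a:F, b:T, d:T, e:T, f:T, g:T, h:T. ✗
Satisfying worlds: {a, b, e}.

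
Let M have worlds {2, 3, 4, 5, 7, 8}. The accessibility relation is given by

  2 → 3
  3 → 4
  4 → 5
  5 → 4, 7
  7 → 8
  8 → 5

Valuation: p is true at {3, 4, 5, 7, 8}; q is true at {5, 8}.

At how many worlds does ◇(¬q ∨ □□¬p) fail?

2: successors {3}; ¬q ∨ □□¬p there: 3:T. ✓
3: successors {4}; ¬q ∨ □□¬p there: 4:T. ✓
4: successors {5}; ¬q ∨ □□¬p there: 5:F. ✗
5: successors {4, 7}; ¬q ∨ □□¬p there: 4:T, 7:T. ✓
7: successors {8}; ¬q ∨ □□¬p there: 8:F. ✗
8: successors {5}; ¬q ∨ □□¬p there: 5:F. ✗
Satisfying worlds: {2, 3, 5}.
So ◇(¬q ∨ □□¬p) fails at the other 3 worlds.

3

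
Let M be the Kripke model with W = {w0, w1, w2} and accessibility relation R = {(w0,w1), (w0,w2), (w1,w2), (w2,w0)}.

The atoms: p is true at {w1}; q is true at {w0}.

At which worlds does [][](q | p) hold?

w0: successors {w1, w2}; [](q | p) there: w1:F, w2:T. ✗
w1: successors {w2}; [](q | p) there: w2:T. ✓
w2: successors {w0}; [](q | p) there: w0:F. ✗

{w1}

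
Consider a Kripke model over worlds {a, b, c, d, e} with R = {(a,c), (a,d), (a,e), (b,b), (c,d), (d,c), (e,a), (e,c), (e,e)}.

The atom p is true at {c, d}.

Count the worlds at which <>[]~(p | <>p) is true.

1

a: successors {c, d, e}; []~(p | <>p) there: c:F, d:F, e:F. ✗
b: successors {b}; []~(p | <>p) there: b:T. ✓
c: successors {d}; []~(p | <>p) there: d:F. ✗
d: successors {c}; []~(p | <>p) there: c:F. ✗
e: successors {a, c, e}; []~(p | <>p) there: a:F, c:F, e:F. ✗
Satisfying worlds: {b}.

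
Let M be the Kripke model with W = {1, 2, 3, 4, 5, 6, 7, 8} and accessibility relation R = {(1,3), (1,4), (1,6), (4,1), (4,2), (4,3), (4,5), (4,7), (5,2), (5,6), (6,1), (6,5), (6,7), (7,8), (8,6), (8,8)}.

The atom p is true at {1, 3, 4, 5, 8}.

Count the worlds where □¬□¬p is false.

1: successors {3, 4, 6}; ¬□¬p there: 3:F, 4:T, 6:T. ✗
2: no successors, so □¬□¬p holds vacuously. ✓
3: no successors, so □¬□¬p holds vacuously. ✓
4: successors {1, 2, 3, 5, 7}; ¬□¬p there: 1:T, 2:F, 3:F, 5:F, 7:T. ✗
5: successors {2, 6}; ¬□¬p there: 2:F, 6:T. ✗
6: successors {1, 5, 7}; ¬□¬p there: 1:T, 5:F, 7:T. ✗
7: successors {8}; ¬□¬p there: 8:T. ✓
8: successors {6, 8}; ¬□¬p there: 6:T, 8:T. ✓
Satisfying worlds: {2, 3, 7, 8}.
So □¬□¬p fails at the other 4 worlds.

4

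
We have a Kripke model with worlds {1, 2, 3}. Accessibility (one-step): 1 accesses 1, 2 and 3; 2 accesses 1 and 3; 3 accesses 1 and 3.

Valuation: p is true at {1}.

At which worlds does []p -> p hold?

1: []p is F, p is T. ✓
2: []p is F, p is F. ✓
3: []p is F, p is F. ✓

{1, 2, 3}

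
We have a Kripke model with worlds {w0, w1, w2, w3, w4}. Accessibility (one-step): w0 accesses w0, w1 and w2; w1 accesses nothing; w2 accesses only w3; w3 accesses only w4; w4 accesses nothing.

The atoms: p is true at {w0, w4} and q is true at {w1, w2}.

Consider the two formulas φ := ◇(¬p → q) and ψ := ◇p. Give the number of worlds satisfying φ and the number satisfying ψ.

For ◇(¬p → q):
w0: successors {w0, w1, w2}; ¬p → q there: w0:T, w1:T, w2:T. ✓
w1: no successors, so ◇(¬p → q) fails. ✗
w2: successors {w3}; ¬p → q there: w3:F. ✗
w3: successors {w4}; ¬p → q there: w4:T. ✓
w4: no successors, so ◇(¬p → q) fails. ✗
— 2 worlds.
For ◇p:
w0: successors {w0, w1, w2}; p there: w0:T, w1:F, w2:F. ✓
w1: no successors, so ◇p fails. ✗
w2: successors {w3}; p there: w3:F. ✗
w3: successors {w4}; p there: w4:T. ✓
w4: no successors, so ◇p fails. ✗
— 2 worlds.

2 and 2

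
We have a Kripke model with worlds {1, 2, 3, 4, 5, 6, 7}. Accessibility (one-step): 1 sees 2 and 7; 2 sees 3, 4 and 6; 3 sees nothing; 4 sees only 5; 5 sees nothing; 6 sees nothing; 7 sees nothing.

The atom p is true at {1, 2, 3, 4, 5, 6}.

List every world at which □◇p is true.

{3, 5, 6, 7}

1: successors {2, 7}; ◇p there: 2:T, 7:F. ✗
2: successors {3, 4, 6}; ◇p there: 3:F, 4:T, 6:F. ✗
3: no successors, so □◇p holds vacuously. ✓
4: successors {5}; ◇p there: 5:F. ✗
5: no successors, so □◇p holds vacuously. ✓
6: no successors, so □◇p holds vacuously. ✓
7: no successors, so □◇p holds vacuously. ✓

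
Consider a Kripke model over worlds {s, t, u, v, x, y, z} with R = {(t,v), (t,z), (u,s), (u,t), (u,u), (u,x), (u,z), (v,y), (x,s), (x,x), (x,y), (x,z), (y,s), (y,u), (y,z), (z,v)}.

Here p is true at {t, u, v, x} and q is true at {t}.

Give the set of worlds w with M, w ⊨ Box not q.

s: no successors, so Box not q holds vacuously. ✓
t: successors {v, z}; not q there: v:T, z:T. ✓
u: successors {s, t, u, x, z}; not q there: s:T, t:F, u:T, x:T, z:T. ✗
v: successors {y}; not q there: y:T. ✓
x: successors {s, x, y, z}; not q there: s:T, x:T, y:T, z:T. ✓
y: successors {s, u, z}; not q there: s:T, u:T, z:T. ✓
z: successors {v}; not q there: v:T. ✓

{s, t, v, x, y, z}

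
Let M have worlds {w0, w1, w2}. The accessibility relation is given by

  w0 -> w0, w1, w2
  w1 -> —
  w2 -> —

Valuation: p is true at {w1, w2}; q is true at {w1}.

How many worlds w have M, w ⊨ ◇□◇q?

w0: successors {w0, w1, w2}; □◇q there: w0:F, w1:T, w2:T. ✓
w1: no successors, so ◇□◇q fails. ✗
w2: no successors, so ◇□◇q fails. ✗
Satisfying worlds: {w0}.

1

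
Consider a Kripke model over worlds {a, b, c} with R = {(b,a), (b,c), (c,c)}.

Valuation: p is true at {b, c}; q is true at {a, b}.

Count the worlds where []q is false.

a: no successors, so []q holds vacuously. ✓
b: successors {a, c}; q there: a:T, c:F. ✗
c: successors {c}; q there: c:F. ✗
Satisfying worlds: {a}.
So []q fails at the other 2 worlds.

2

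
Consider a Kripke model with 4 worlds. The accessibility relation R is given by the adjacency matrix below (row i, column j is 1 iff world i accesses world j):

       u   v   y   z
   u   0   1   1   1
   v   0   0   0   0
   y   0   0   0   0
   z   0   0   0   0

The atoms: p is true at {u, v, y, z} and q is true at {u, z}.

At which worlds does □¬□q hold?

u: successors {v, y, z}; ¬□q there: v:F, y:F, z:F. ✗
v: no successors, so □¬□q holds vacuously. ✓
y: no successors, so □¬□q holds vacuously. ✓
z: no successors, so □¬□q holds vacuously. ✓

{v, y, z}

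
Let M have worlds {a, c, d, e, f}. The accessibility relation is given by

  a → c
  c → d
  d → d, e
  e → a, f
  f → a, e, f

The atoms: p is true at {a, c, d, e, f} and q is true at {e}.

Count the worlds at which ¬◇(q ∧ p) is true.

a: ◇(q ∧ p) is F. ✓
c: ◇(q ∧ p) is F. ✓
d: ◇(q ∧ p) is T. ✗
e: ◇(q ∧ p) is F. ✓
f: ◇(q ∧ p) is T. ✗
Satisfying worlds: {a, c, e}.

3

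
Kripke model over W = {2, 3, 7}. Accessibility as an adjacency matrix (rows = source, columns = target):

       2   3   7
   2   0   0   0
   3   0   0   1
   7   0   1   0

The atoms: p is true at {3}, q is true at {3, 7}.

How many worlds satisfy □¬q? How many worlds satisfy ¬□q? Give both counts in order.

For □¬q:
2: no successors, so □¬q holds vacuously. ✓
3: successors {7}; ¬q there: 7:F. ✗
7: successors {3}; ¬q there: 3:F. ✗
— 1 world.
For ¬□q:
2: □q is T. ✗
3: □q is T. ✗
7: □q is T. ✗
— 0 worlds.

1 and 0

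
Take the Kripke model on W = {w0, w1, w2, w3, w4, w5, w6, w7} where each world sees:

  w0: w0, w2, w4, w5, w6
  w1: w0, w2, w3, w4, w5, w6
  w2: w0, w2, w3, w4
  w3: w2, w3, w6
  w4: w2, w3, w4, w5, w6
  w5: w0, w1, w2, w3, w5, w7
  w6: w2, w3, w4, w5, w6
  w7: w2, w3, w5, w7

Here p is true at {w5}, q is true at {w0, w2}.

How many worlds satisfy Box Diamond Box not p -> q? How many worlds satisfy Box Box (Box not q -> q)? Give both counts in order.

2 and 8

For Box Diamond Box not p -> q:
w0: Box Diamond Box not p is T, q is T. ✓
w1: Box Diamond Box not p is T, q is F. ✗
w2: Box Diamond Box not p is T, q is T. ✓
w3: Box Diamond Box not p is T, q is F. ✗
w4: Box Diamond Box not p is T, q is F. ✗
w5: Box Diamond Box not p is T, q is F. ✗
w6: Box Diamond Box not p is T, q is F. ✗
w7: Box Diamond Box not p is T, q is F. ✗
— 2 worlds.
For Box Box (Box not q -> q):
w0: successors {w0, w2, w4, w5, w6}; Box (Box not q -> q) there: w0:T, w2:T, w4:T, w5:T, w6:T. ✓
w1: successors {w0, w2, w3, w4, w5, w6}; Box (Box not q -> q) there: w0:T, w2:T, w3:T, w4:T, w5:T, w6:T. ✓
w2: successors {w0, w2, w3, w4}; Box (Box not q -> q) there: w0:T, w2:T, w3:T, w4:T. ✓
w3: successors {w2, w3, w6}; Box (Box not q -> q) there: w2:T, w3:T, w6:T. ✓
w4: successors {w2, w3, w4, w5, w6}; Box (Box not q -> q) there: w2:T, w3:T, w4:T, w5:T, w6:T. ✓
w5: successors {w0, w1, w2, w3, w5, w7}; Box (Box not q -> q) there: w0:T, w1:T, w2:T, w3:T, w5:T, w7:T. ✓
w6: successors {w2, w3, w4, w5, w6}; Box (Box not q -> q) there: w2:T, w3:T, w4:T, w5:T, w6:T. ✓
w7: successors {w2, w3, w5, w7}; Box (Box not q -> q) there: w2:T, w3:T, w5:T, w7:T. ✓
— 8 worlds.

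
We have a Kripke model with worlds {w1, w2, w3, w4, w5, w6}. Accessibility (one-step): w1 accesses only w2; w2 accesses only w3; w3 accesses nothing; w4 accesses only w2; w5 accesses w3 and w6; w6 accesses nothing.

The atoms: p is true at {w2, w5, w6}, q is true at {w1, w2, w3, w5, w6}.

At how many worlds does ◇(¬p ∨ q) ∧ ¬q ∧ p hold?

w1: ◇(¬p ∨ q) is T, ¬q ∧ p is F. ✗
w2: ◇(¬p ∨ q) is T, ¬q ∧ p is F. ✗
w3: ◇(¬p ∨ q) is F, ¬q ∧ p is F. ✗
w4: ◇(¬p ∨ q) is T, ¬q ∧ p is F. ✗
w5: ◇(¬p ∨ q) is T, ¬q ∧ p is F. ✗
w6: ◇(¬p ∨ q) is F, ¬q ∧ p is F. ✗
Satisfying worlds: ∅.

0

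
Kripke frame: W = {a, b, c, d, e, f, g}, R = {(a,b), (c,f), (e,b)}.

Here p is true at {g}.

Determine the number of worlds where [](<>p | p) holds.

4

a: successors {b}; <>p | p there: b:F. ✗
b: no successors, so [](<>p | p) holds vacuously. ✓
c: successors {f}; <>p | p there: f:F. ✗
d: no successors, so [](<>p | p) holds vacuously. ✓
e: successors {b}; <>p | p there: b:F. ✗
f: no successors, so [](<>p | p) holds vacuously. ✓
g: no successors, so [](<>p | p) holds vacuously. ✓
Satisfying worlds: {b, d, f, g}.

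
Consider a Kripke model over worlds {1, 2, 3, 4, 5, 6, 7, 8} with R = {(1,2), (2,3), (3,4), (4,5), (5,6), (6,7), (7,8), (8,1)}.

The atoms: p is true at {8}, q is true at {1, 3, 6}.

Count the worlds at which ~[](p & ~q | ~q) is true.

3

1: [](p & ~q | ~q) is T. ✗
2: [](p & ~q | ~q) is F. ✓
3: [](p & ~q | ~q) is T. ✗
4: [](p & ~q | ~q) is T. ✗
5: [](p & ~q | ~q) is F. ✓
6: [](p & ~q | ~q) is T. ✗
7: [](p & ~q | ~q) is T. ✗
8: [](p & ~q | ~q) is F. ✓
Satisfying worlds: {2, 5, 8}.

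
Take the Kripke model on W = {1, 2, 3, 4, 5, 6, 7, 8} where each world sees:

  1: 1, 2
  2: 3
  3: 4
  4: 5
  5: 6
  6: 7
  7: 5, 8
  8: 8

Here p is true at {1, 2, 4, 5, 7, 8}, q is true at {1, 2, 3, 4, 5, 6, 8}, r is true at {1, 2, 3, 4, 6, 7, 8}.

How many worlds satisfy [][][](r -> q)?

6

1: successors {1, 2}; [][](r -> q) there: 1:T, 2:T. ✓
2: successors {3}; [][](r -> q) there: 3:T. ✓
3: successors {4}; [][](r -> q) there: 4:T. ✓
4: successors {5}; [][](r -> q) there: 5:F. ✗
5: successors {6}; [][](r -> q) there: 6:T. ✓
6: successors {7}; [][](r -> q) there: 7:T. ✓
7: successors {5, 8}; [][](r -> q) there: 5:F, 8:T. ✗
8: successors {8}; [][](r -> q) there: 8:T. ✓
Satisfying worlds: {1, 2, 3, 5, 6, 8}.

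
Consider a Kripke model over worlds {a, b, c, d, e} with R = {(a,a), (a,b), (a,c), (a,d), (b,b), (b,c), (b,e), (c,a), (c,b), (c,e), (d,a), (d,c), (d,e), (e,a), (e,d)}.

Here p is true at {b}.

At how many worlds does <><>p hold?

5

a: successors {a, b, c, d}; <>p there: a:T, b:T, c:T, d:F. ✓
b: successors {b, c, e}; <>p there: b:T, c:T, e:F. ✓
c: successors {a, b, e}; <>p there: a:T, b:T, e:F. ✓
d: successors {a, c, e}; <>p there: a:T, c:T, e:F. ✓
e: successors {a, d}; <>p there: a:T, d:F. ✓
Satisfying worlds: {a, b, c, d, e}.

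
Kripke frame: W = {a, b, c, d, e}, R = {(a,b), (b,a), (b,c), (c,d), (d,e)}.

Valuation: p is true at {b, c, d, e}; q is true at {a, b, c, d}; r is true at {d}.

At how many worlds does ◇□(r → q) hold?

4

a: successors {b}; □(r → q) there: b:T. ✓
b: successors {a, c}; □(r → q) there: a:T, c:T. ✓
c: successors {d}; □(r → q) there: d:T. ✓
d: successors {e}; □(r → q) there: e:T. ✓
e: no successors, so ◇□(r → q) fails. ✗
Satisfying worlds: {a, b, c, d}.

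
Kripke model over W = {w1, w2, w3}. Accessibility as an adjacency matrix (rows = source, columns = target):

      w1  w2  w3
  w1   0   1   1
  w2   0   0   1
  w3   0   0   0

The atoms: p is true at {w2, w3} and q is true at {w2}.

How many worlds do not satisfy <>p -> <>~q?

0

w1: <>p is T, <>~q is T. ✓
w2: <>p is T, <>~q is T. ✓
w3: <>p is F, <>~q is F. ✓
Satisfying worlds: {w1, w2, w3}.
So <>p -> <>~q fails at the other 0 worlds.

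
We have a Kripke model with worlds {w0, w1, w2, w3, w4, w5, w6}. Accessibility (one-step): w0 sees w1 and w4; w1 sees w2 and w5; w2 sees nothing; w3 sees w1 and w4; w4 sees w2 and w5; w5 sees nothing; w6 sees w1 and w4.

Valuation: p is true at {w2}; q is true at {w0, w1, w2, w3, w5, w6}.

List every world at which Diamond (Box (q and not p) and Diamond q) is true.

w0: successors {w1, w4}; Box (q and not p) and Diamond q there: w1:F, w4:F. ✗
w1: successors {w2, w5}; Box (q and not p) and Diamond q there: w2:F, w5:F. ✗
w2: no successors, so Diamond (Box (q and not p) and Diamond q) fails. ✗
w3: successors {w1, w4}; Box (q and not p) and Diamond q there: w1:F, w4:F. ✗
w4: successors {w2, w5}; Box (q and not p) and Diamond q there: w2:F, w5:F. ✗
w5: no successors, so Diamond (Box (q and not p) and Diamond q) fails. ✗
w6: successors {w1, w4}; Box (q and not p) and Diamond q there: w1:F, w4:F. ✗

∅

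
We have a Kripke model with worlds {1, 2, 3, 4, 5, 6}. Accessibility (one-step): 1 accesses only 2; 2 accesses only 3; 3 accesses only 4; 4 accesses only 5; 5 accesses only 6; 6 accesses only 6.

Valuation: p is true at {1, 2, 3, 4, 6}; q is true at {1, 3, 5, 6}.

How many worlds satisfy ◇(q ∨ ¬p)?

1: successors {2}; q ∨ ¬p there: 2:F. ✗
2: successors {3}; q ∨ ¬p there: 3:T. ✓
3: successors {4}; q ∨ ¬p there: 4:F. ✗
4: successors {5}; q ∨ ¬p there: 5:T. ✓
5: successors {6}; q ∨ ¬p there: 6:T. ✓
6: successors {6}; q ∨ ¬p there: 6:T. ✓
Satisfying worlds: {2, 4, 5, 6}.

4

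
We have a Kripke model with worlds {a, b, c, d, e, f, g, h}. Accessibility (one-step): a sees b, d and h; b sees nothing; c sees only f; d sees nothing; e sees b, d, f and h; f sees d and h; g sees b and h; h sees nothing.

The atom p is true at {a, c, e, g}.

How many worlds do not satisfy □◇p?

5

a: successors {b, d, h}; ◇p there: b:F, d:F, h:F. ✗
b: no successors, so □◇p holds vacuously. ✓
c: successors {f}; ◇p there: f:F. ✗
d: no successors, so □◇p holds vacuously. ✓
e: successors {b, d, f, h}; ◇p there: b:F, d:F, f:F, h:F. ✗
f: successors {d, h}; ◇p there: d:F, h:F. ✗
g: successors {b, h}; ◇p there: b:F, h:F. ✗
h: no successors, so □◇p holds vacuously. ✓
Satisfying worlds: {b, d, h}.
So □◇p fails at the other 5 worlds.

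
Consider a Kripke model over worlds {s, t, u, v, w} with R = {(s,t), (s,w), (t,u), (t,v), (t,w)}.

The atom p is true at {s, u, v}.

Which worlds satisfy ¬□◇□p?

s: □◇□p is F. ✓
t: □◇□p is F. ✓
u: □◇□p is T. ✗
v: □◇□p is T. ✗
w: □◇□p is T. ✗

{s, t}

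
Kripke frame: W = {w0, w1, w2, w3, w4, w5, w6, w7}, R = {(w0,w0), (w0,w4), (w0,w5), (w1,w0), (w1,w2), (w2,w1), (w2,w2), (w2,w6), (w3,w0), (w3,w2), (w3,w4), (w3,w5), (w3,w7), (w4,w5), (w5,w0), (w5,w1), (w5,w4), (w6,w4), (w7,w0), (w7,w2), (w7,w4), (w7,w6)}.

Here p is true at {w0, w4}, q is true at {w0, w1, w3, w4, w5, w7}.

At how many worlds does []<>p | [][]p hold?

w0: []<>p is F, [][]p is F. ✗
w1: []<>p is F, [][]p is F. ✗
w2: []<>p is F, [][]p is F. ✗
w3: []<>p is F, [][]p is F. ✗
w4: []<>p is T, [][]p is F. ✓
w5: []<>p is F, [][]p is F. ✗
w6: []<>p is F, [][]p is F. ✗
w7: []<>p is F, [][]p is F. ✗
Satisfying worlds: {w4}.

1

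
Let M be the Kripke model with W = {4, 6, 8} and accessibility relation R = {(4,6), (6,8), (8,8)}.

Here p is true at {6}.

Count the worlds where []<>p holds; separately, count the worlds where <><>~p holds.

For []<>p:
4: successors {6}; <>p there: 6:F. ✗
6: successors {8}; <>p there: 8:F. ✗
8: successors {8}; <>p there: 8:F. ✗
— 0 worlds.
For <><>~p:
4: successors {6}; <>~p there: 6:T. ✓
6: successors {8}; <>~p there: 8:T. ✓
8: successors {8}; <>~p there: 8:T. ✓
— 3 worlds.

0 and 3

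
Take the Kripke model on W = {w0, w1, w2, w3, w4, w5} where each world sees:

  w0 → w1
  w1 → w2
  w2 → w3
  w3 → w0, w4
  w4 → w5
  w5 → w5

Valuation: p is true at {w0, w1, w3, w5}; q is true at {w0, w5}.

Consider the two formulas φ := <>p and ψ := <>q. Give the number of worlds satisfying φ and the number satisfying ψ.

5 and 3

For <>p:
w0: successors {w1}; p there: w1:T. ✓
w1: successors {w2}; p there: w2:F. ✗
w2: successors {w3}; p there: w3:T. ✓
w3: successors {w0, w4}; p there: w0:T, w4:F. ✓
w4: successors {w5}; p there: w5:T. ✓
w5: successors {w5}; p there: w5:T. ✓
— 5 worlds.
For <>q:
w0: successors {w1}; q there: w1:F. ✗
w1: successors {w2}; q there: w2:F. ✗
w2: successors {w3}; q there: w3:F. ✗
w3: successors {w0, w4}; q there: w0:T, w4:F. ✓
w4: successors {w5}; q there: w5:T. ✓
w5: successors {w5}; q there: w5:T. ✓
— 3 worlds.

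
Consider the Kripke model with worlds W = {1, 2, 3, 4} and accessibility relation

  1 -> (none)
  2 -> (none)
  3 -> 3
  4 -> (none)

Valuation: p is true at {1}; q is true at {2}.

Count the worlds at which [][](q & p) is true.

3

1: no successors, so [][](q & p) holds vacuously. ✓
2: no successors, so [][](q & p) holds vacuously. ✓
3: successors {3}; [](q & p) there: 3:F. ✗
4: no successors, so [][](q & p) holds vacuously. ✓
Satisfying worlds: {1, 2, 4}.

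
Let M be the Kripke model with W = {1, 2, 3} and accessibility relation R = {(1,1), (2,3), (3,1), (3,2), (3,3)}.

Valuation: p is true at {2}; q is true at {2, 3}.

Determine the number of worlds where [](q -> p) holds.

1

1: successors {1}; q -> p there: 1:T. ✓
2: successors {3}; q -> p there: 3:F. ✗
3: successors {1, 2, 3}; q -> p there: 1:T, 2:T, 3:F. ✗
Satisfying worlds: {1}.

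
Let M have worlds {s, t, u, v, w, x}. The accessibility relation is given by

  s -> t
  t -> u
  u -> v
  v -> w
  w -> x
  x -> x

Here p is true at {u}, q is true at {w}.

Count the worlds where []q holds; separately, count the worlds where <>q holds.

1 and 1

For []q:
s: successors {t}; q there: t:F. ✗
t: successors {u}; q there: u:F. ✗
u: successors {v}; q there: v:F. ✗
v: successors {w}; q there: w:T. ✓
w: successors {x}; q there: x:F. ✗
x: successors {x}; q there: x:F. ✗
— 1 world.
For <>q:
s: successors {t}; q there: t:F. ✗
t: successors {u}; q there: u:F. ✗
u: successors {v}; q there: v:F. ✗
v: successors {w}; q there: w:T. ✓
w: successors {x}; q there: x:F. ✗
x: successors {x}; q there: x:F. ✗
— 1 world.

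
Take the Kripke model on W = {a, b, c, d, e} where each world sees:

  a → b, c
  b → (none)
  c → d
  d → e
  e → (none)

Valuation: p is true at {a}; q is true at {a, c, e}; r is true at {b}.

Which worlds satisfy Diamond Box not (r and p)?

a: successors {b, c}; Box not (r and p) there: b:T, c:T. ✓
b: no successors, so Diamond Box not (r and p) fails. ✗
c: successors {d}; Box not (r and p) there: d:T. ✓
d: successors {e}; Box not (r and p) there: e:T. ✓
e: no successors, so Diamond Box not (r and p) fails. ✗

{a, c, d}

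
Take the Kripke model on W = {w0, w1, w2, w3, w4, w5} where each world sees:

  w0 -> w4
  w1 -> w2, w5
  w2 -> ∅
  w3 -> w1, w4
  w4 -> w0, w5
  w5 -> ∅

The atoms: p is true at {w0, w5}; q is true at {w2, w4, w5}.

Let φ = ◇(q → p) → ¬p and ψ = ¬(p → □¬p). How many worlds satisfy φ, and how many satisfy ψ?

6 and 0

For ◇(q → p) → ¬p:
w0: ◇(q → p) is F, ¬p is F. ✓
w1: ◇(q → p) is T, ¬p is T. ✓
w2: ◇(q → p) is F, ¬p is T. ✓
w3: ◇(q → p) is T, ¬p is T. ✓
w4: ◇(q → p) is T, ¬p is T. ✓
w5: ◇(q → p) is F, ¬p is F. ✓
— 6 worlds.
For ¬(p → □¬p):
w0: p → □¬p is T. ✗
w1: p → □¬p is T. ✗
w2: p → □¬p is T. ✗
w3: p → □¬p is T. ✗
w4: p → □¬p is T. ✗
w5: p → □¬p is T. ✗
— 0 worlds.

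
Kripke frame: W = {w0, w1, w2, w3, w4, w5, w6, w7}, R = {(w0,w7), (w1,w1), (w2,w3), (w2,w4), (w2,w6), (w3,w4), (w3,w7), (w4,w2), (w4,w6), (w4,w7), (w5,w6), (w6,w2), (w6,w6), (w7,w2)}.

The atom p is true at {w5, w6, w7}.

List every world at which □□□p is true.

w0: successors {w7}; □□p there: w7:F. ✗
w1: successors {w1}; □□p there: w1:F. ✗
w2: successors {w3, w4, w6}; □□p there: w3:F, w4:F, w6:F. ✗
w3: successors {w4, w7}; □□p there: w4:F, w7:F. ✗
w4: successors {w2, w6, w7}; □□p there: w2:F, w6:F, w7:F. ✗
w5: successors {w6}; □□p there: w6:F. ✗
w6: successors {w2, w6}; □□p there: w2:F, w6:F. ✗
w7: successors {w2}; □□p there: w2:F. ✗

∅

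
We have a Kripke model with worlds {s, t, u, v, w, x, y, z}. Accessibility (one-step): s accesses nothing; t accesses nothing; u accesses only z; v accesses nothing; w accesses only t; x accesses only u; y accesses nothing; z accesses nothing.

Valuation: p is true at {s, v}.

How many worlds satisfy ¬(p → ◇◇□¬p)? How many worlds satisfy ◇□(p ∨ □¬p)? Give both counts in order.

2 and 3

For ¬(p → ◇◇□¬p):
s: p → ◇◇□¬p is F. ✓
t: p → ◇◇□¬p is T. ✗
u: p → ◇◇□¬p is T. ✗
v: p → ◇◇□¬p is F. ✓
w: p → ◇◇□¬p is T. ✗
x: p → ◇◇□¬p is T. ✗
y: p → ◇◇□¬p is T. ✗
z: p → ◇◇□¬p is T. ✗
— 2 worlds.
For ◇□(p ∨ □¬p):
s: no successors, so ◇□(p ∨ □¬p) fails. ✗
t: no successors, so ◇□(p ∨ □¬p) fails. ✗
u: successors {z}; □(p ∨ □¬p) there: z:T. ✓
v: no successors, so ◇□(p ∨ □¬p) fails. ✗
w: successors {t}; □(p ∨ □¬p) there: t:T. ✓
x: successors {u}; □(p ∨ □¬p) there: u:T. ✓
y: no successors, so ◇□(p ∨ □¬p) fails. ✗
z: no successors, so ◇□(p ∨ □¬p) fails. ✗
— 3 worlds.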